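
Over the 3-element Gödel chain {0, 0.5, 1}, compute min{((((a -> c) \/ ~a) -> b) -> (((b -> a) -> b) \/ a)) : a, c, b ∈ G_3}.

0.50

The minimum is attained at a = 0.5, c = 0, b = 0:
  (a -> c): 0.5 > 0, so result = 0
  ~a: Gödel ¬ of 0.5 = 0 (operand ≠ 0)
  ((a -> c) \/ ~a) = max(0, 0) = 0
  (((a -> c) \/ ~a) -> b): 0 ≤ 0, so result = 1
  (b -> a): 0 ≤ 0.5, so result = 1
  ((b -> a) -> b): 1 > 0, so result = 0
  (((b -> a) -> b) \/ a) = max(0, 0.5) = 0.5
  ((((a -> c) \/ ~a) -> b) -> (((b -> a) -> b) \/ a)): 1 > 0.5, so result = 0.5
Checking all 27 assignments confirms none give a value below 0.50.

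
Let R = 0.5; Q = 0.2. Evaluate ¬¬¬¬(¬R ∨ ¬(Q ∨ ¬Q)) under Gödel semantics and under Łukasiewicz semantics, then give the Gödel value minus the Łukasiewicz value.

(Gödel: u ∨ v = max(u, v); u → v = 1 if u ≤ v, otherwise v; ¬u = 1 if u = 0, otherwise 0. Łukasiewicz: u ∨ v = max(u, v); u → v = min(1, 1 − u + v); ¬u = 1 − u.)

Gödel evaluation:
  ¬R: Gödel ¬ of 0.5 = 0 (operand ≠ 0)
  ¬Q: Gödel ¬ of 0.2 = 0 (operand ≠ 0)
  (Q ∨ ¬Q) = max(0.2, 0) = 0.2
  ¬(Q ∨ ¬Q): Gödel ¬ of 0.2 = 0 (operand ≠ 0)
  (¬R ∨ ¬(Q ∨ ¬Q)) = max(0, 0) = 0
  ¬(¬R ∨ ¬(Q ∨ ¬Q)): Gödel ¬ of 0 = 1 (operand is 0)
  ¬¬(¬R ∨ ¬(Q ∨ ¬Q)): Gödel ¬ of 1 = 0 (operand ≠ 0)
  ¬¬¬(¬R ∨ ¬(Q ∨ ¬Q)): Gödel ¬ of 0 = 1 (operand is 0)
  ¬¬¬¬(¬R ∨ ¬(Q ∨ ¬Q)): Gödel ¬ of 1 = 0 (operand ≠ 0)
  Gödel value = 0
Łukasiewicz evaluation:
  ¬R: Łukasiewicz ¬ gives 1 − 0.5 = 0.5
  ¬Q: Łukasiewicz ¬ gives 1 − 0.2 = 0.8
  (Q ∨ ¬Q) = max(0.2, 0.8) = 0.8
  ¬(Q ∨ ¬Q): Łukasiewicz ¬ gives 1 − 0.8 = 0.2
  (¬R ∨ ¬(Q ∨ ¬Q)) = max(0.5, 0.2) = 0.5
  ¬(¬R ∨ ¬(Q ∨ ¬Q)): Łukasiewicz ¬ gives 1 − 0.5 = 0.5
  ¬¬(¬R ∨ ¬(Q ∨ ¬Q)): Łukasiewicz ¬ gives 1 − 0.5 = 0.5
  ¬¬¬(¬R ∨ ¬(Q ∨ ¬Q)): Łukasiewicz ¬ gives 1 − 0.5 = 0.5
  ¬¬¬¬(¬R ∨ ¬(Q ∨ ¬Q)): Łukasiewicz ¬ gives 1 − 0.5 = 0.5
  Łukasiewicz value = 0.5
Difference: 0 − 0.5 = -0.50

-0.50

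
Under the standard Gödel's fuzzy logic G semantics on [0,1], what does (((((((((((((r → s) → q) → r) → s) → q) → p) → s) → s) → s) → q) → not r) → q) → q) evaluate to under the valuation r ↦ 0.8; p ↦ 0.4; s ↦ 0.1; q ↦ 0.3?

(r → s): 0.8 > 0.1, so result = 0.1
((r → s) → q): 0.1 ≤ 0.3, so result = 1
(((r → s) → q) → r): 1 > 0.8, so result = 0.8
((((r → s) → q) → r) → s): 0.8 > 0.1, so result = 0.1
(((((r → s) → q) → r) → s) → q): 0.1 ≤ 0.3, so result = 1
((((((r → s) → q) → r) → s) → q) → p): 1 > 0.4, so result = 0.4
(((((((r → s) → q) → r) → s) → q) → p) → s): 0.4 > 0.1, so result = 0.1
((((((((r → s) → q) → r) → s) → q) → p) → s) → s): 0.1 ≤ 0.1, so result = 1
(((((((((r → s) → q) → r) → s) → q) → p) → s) → s) → s): 1 > 0.1, so result = 0.1
((((((((((r → s) → q) → r) → s) → q) → p) → s) → s) → s) → q): 0.1 ≤ 0.3, so result = 1
not r: Gödel ¬ of 0.8 = 0 (operand ≠ 0)
(((((((((((r → s) → q) → r) → s) → q) → p) → s) → s) → s) → q) → not r): 1 > 0, so result = 0
((((((((((((r → s) → q) → r) → s) → q) → p) → s) → s) → s) → q) → not r) → q): 0 ≤ 0.3, so result = 1
(((((((((((((r → s) → q) → r) → s) → q) → p) → s) → s) → s) → q) → not r) → q) → q): 1 > 0.3, so result = 0.3

0.30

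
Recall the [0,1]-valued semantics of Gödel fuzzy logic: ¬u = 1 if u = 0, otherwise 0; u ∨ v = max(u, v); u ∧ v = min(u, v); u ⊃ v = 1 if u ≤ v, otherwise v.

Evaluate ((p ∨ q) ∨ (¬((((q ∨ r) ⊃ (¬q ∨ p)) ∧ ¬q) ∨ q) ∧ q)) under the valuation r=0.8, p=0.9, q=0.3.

(p ∨ q) = max(0.9, 0.3) = 0.9
(q ∨ r) = max(0.3, 0.8) = 0.8
¬q: Gödel ¬ of 0.3 = 0 (operand ≠ 0)
(¬q ∨ p) = max(0, 0.9) = 0.9
((q ∨ r) ⊃ (¬q ∨ p)): 0.8 ≤ 0.9, so result = 1
¬q: Gödel ¬ of 0.3 = 0 (operand ≠ 0)
(((q ∨ r) ⊃ (¬q ∨ p)) ∧ ¬q) = min(1, 0) = 0
((((q ∨ r) ⊃ (¬q ∨ p)) ∧ ¬q) ∨ q) = max(0, 0.3) = 0.3
¬((((q ∨ r) ⊃ (¬q ∨ p)) ∧ ¬q) ∨ q): Gödel ¬ of 0.3 = 0 (operand ≠ 0)
(¬((((q ∨ r) ⊃ (¬q ∨ p)) ∧ ¬q) ∨ q) ∧ q) = min(0, 0.3) = 0
((p ∨ q) ∨ (¬((((q ∨ r) ⊃ (¬q ∨ p)) ∧ ¬q) ∨ q) ∧ q)) = max(0.9, 0) = 0.9

0.90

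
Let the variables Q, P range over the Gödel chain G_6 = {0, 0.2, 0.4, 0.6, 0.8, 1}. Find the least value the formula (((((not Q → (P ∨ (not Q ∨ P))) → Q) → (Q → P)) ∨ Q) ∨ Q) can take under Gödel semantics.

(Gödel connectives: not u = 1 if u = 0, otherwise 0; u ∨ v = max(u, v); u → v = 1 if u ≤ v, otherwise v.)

0.20

The minimum is attained at Q = 0.2, P = 0:
  not Q: Gödel ¬ of 0.2 = 0 (operand ≠ 0)
  not Q: Gödel ¬ of 0.2 = 0 (operand ≠ 0)
  (not Q ∨ P) = max(0, 0) = 0
  (P ∨ (not Q ∨ P)) = max(0, 0) = 0
  (not Q → (P ∨ (not Q ∨ P))): 0 ≤ 0, so result = 1
  ((not Q → (P ∨ (not Q ∨ P))) → Q): 1 > 0.2, so result = 0.2
  (Q → P): 0.2 > 0, so result = 0
  (((not Q → (P ∨ (not Q ∨ P))) → Q) → (Q → P)): 0.2 > 0, so result = 0
  ((((not Q → (P ∨ (not Q ∨ P))) → Q) → (Q → P)) ∨ Q) = max(0, 0.2) = 0.2
  (((((not Q → (P ∨ (not Q ∨ P))) → Q) → (Q → P)) ∨ Q) ∨ Q) = max(0.2, 0.2) = 0.2
Checking all 36 assignments confirms none give a value below 0.20.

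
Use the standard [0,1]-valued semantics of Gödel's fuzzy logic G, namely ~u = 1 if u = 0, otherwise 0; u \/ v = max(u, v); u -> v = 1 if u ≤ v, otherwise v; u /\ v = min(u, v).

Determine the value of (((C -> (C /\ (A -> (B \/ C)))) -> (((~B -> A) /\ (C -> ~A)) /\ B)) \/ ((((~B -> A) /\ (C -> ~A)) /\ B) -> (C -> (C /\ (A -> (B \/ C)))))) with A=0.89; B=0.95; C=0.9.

(B \/ C) = max(0.95, 0.9) = 0.95
(A -> (B \/ C)): 0.89 ≤ 0.95, so result = 1
(C /\ (A -> (B \/ C))) = min(0.9, 1) = 0.9
(C -> (C /\ (A -> (B \/ C)))): 0.9 ≤ 0.9, so result = 1
~B: Gödel ¬ of 0.95 = 0 (operand ≠ 0)
(~B -> A): 0 ≤ 0.89, so result = 1
~A: Gödel ¬ of 0.89 = 0 (operand ≠ 0)
(C -> ~A): 0.9 > 0, so result = 0
((~B -> A) /\ (C -> ~A)) = min(1, 0) = 0
(((~B -> A) /\ (C -> ~A)) /\ B) = min(0, 0.95) = 0
((C -> (C /\ (A -> (B \/ C)))) -> (((~B -> A) /\ (C -> ~A)) /\ B)): 1 > 0, so result = 0
~B: Gödel ¬ of 0.95 = 0 (operand ≠ 0)
(~B -> A): 0 ≤ 0.89, so result = 1
~A: Gödel ¬ of 0.89 = 0 (operand ≠ 0)
(C -> ~A): 0.9 > 0, so result = 0
((~B -> A) /\ (C -> ~A)) = min(1, 0) = 0
(((~B -> A) /\ (C -> ~A)) /\ B) = min(0, 0.95) = 0
(B \/ C) = max(0.95, 0.9) = 0.95
(A -> (B \/ C)): 0.89 ≤ 0.95, so result = 1
(C /\ (A -> (B \/ C))) = min(0.9, 1) = 0.9
(C -> (C /\ (A -> (B \/ C)))): 0.9 ≤ 0.9, so result = 1
((((~B -> A) /\ (C -> ~A)) /\ B) -> (C -> (C /\ (A -> (B \/ C))))): 0 ≤ 1, so result = 1
(((C -> (C /\ (A -> (B \/ C)))) -> (((~B -> A) /\ (C -> ~A)) /\ B)) \/ ((((~B -> A) /\ (C -> ~A)) /\ B) -> (C -> (C /\ (A -> (B \/ C)))))) = max(0, 1) = 1

1.00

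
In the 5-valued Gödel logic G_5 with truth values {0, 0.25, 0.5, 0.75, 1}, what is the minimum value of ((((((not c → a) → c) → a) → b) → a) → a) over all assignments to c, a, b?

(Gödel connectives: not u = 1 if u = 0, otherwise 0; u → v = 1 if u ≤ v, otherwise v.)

0.25

The minimum is attained at c = 0, a = 0.25, b = 0:
  not c: Gödel ¬ of 0 = 1 (operand is 0)
  (not c → a): 1 > 0.25, so result = 0.25
  ((not c → a) → c): 0.25 > 0, so result = 0
  (((not c → a) → c) → a): 0 ≤ 0.25, so result = 1
  ((((not c → a) → c) → a) → b): 1 > 0, so result = 0
  (((((not c → a) → c) → a) → b) → a): 0 ≤ 0.25, so result = 1
  ((((((not c → a) → c) → a) → b) → a) → a): 1 > 0.25, so result = 0.25
Checking all 125 assignments confirms none give a value below 0.25.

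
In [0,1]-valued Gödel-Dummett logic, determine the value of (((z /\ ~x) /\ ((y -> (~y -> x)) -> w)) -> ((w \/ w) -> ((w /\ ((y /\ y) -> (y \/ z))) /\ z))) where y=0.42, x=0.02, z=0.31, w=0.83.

1.00

~x: Gödel ¬ of 0.02 = 0 (operand ≠ 0)
(z /\ ~x) = min(0.31, 0) = 0
~y: Gödel ¬ of 0.42 = 0 (operand ≠ 0)
(~y -> x): 0 ≤ 0.02, so result = 1
(y -> (~y -> x)): 0.42 ≤ 1, so result = 1
((y -> (~y -> x)) -> w): 1 > 0.83, so result = 0.83
((z /\ ~x) /\ ((y -> (~y -> x)) -> w)) = min(0, 0.83) = 0
(w \/ w) = max(0.83, 0.83) = 0.83
(y /\ y) = min(0.42, 0.42) = 0.42
(y \/ z) = max(0.42, 0.31) = 0.42
((y /\ y) -> (y \/ z)): 0.42 ≤ 0.42, so result = 1
(w /\ ((y /\ y) -> (y \/ z))) = min(0.83, 1) = 0.83
((w /\ ((y /\ y) -> (y \/ z))) /\ z) = min(0.83, 0.31) = 0.31
((w \/ w) -> ((w /\ ((y /\ y) -> (y \/ z))) /\ z)): 0.83 > 0.31, so result = 0.31
(((z /\ ~x) /\ ((y -> (~y -> x)) -> w)) -> ((w \/ w) -> ((w /\ ((y /\ y) -> (y \/ z))) /\ z))): 0 ≤ 0.31, so result = 1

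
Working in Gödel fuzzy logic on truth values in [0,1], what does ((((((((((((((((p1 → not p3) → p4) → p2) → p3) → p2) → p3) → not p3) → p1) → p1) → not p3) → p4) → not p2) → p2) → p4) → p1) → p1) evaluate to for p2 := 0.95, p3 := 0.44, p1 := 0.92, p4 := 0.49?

0.92

not p3: Gödel ¬ of 0.44 = 0 (operand ≠ 0)
(p1 → not p3): 0.92 > 0, so result = 0
((p1 → not p3) → p4): 0 ≤ 0.49, so result = 1
(((p1 → not p3) → p4) → p2): 1 > 0.95, so result = 0.95
((((p1 → not p3) → p4) → p2) → p3): 0.95 > 0.44, so result = 0.44
(((((p1 → not p3) → p4) → p2) → p3) → p2): 0.44 ≤ 0.95, so result = 1
((((((p1 → not p3) → p4) → p2) → p3) → p2) → p3): 1 > 0.44, so result = 0.44
not p3: Gödel ¬ of 0.44 = 0 (operand ≠ 0)
(((((((p1 → not p3) → p4) → p2) → p3) → p2) → p3) → not p3): 0.44 > 0, so result = 0
((((((((p1 → not p3) → p4) → p2) → p3) → p2) → p3) → not p3) → p1): 0 ≤ 0.92, so result = 1
(((((((((p1 → not p3) → p4) → p2) → p3) → p2) → p3) → not p3) → p1) → p1): 1 > 0.92, so result = 0.92
not p3: Gödel ¬ of 0.44 = 0 (operand ≠ 0)
((((((((((p1 → not p3) → p4) → p2) → p3) → p2) → p3) → not p3) → p1) → p1) → not p3): 0.92 > 0, so result = 0
(((((((((((p1 → not p3) → p4) → p2) → p3) → p2) → p3) → not p3) → p1) → p1) → not p3) → p4): 0 ≤ 0.49, so result = 1
not p2: Gödel ¬ of 0.95 = 0 (operand ≠ 0)
((((((((((((p1 → not p3) → p4) → p2) → p3) → p2) → p3) → not p3) → p1) → p1) → not p3) → p4) → not p2): 1 > 0, so result = 0
(((((((((((((p1 → not p3) → p4) → p2) → p3) → p2) → p3) → not p3) → p1) → p1) → not p3) → p4) → not p2) → p2): 0 ≤ 0.95, so result = 1
((((((((((((((p1 → not p3) → p4) → p2) → p3) → p2) → p3) → not p3) → p1) → p1) → not p3) → p4) → not p2) → p2) → p4): 1 > 0.49, so result = 0.49
(((((((((((((((p1 → not p3) → p4) → p2) → p3) → p2) → p3) → not p3) → p1) → p1) → not p3) → p4) → not p2) → p2) → p4) → p1): 0.49 ≤ 0.92, so result = 1
((((((((((((((((p1 → not p3) → p4) → p2) → p3) → p2) → p3) → not p3) → p1) → p1) → not p3) → p4) → not p2) → p2) → p4) → p1) → p1): 1 > 0.92, so result = 0.92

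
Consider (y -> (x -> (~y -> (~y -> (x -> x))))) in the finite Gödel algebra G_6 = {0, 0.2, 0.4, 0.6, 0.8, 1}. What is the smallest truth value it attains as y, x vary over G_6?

1.00

Every assignment gives 1. For instance at y = 0, x = 0:
  ~y: Gödel ¬ of 0 = 1 (operand is 0)
  ~y: Gödel ¬ of 0 = 1 (operand is 0)
  (x -> x): 0 ≤ 0, so result = 1
  (~y -> (x -> x)): 1 ≤ 1, so result = 1
  (~y -> (~y -> (x -> x))): 1 ≤ 1, so result = 1
  (x -> (~y -> (~y -> (x -> x)))): 0 ≤ 1, so result = 1
  (y -> (x -> (~y -> (~y -> (x -> x))))): 0 ≤ 1, so result = 1
All 36 assignments give value 1 — the formula is a G_6-tautology.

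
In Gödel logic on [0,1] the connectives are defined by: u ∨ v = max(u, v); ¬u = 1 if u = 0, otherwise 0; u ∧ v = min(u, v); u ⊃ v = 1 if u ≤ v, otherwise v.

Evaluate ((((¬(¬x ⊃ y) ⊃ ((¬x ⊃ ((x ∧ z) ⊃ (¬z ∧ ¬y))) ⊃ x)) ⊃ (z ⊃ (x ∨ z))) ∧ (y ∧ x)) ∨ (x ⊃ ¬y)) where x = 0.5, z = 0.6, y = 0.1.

¬x: Gödel ¬ of 0.5 = 0 (operand ≠ 0)
(¬x ⊃ y): 0 ≤ 0.1, so result = 1
¬(¬x ⊃ y): Gödel ¬ of 1 = 0 (operand ≠ 0)
¬x: Gödel ¬ of 0.5 = 0 (operand ≠ 0)
(x ∧ z) = min(0.5, 0.6) = 0.5
¬z: Gödel ¬ of 0.6 = 0 (operand ≠ 0)
¬y: Gödel ¬ of 0.1 = 0 (operand ≠ 0)
(¬z ∧ ¬y) = min(0, 0) = 0
((x ∧ z) ⊃ (¬z ∧ ¬y)): 0.5 > 0, so result = 0
(¬x ⊃ ((x ∧ z) ⊃ (¬z ∧ ¬y))): 0 ≤ 0, so result = 1
((¬x ⊃ ((x ∧ z) ⊃ (¬z ∧ ¬y))) ⊃ x): 1 > 0.5, so result = 0.5
(¬(¬x ⊃ y) ⊃ ((¬x ⊃ ((x ∧ z) ⊃ (¬z ∧ ¬y))) ⊃ x)): 0 ≤ 0.5, so result = 1
(x ∨ z) = max(0.5, 0.6) = 0.6
(z ⊃ (x ∨ z)): 0.6 ≤ 0.6, so result = 1
((¬(¬x ⊃ y) ⊃ ((¬x ⊃ ((x ∧ z) ⊃ (¬z ∧ ¬y))) ⊃ x)) ⊃ (z ⊃ (x ∨ z))): 1 ≤ 1, so result = 1
(y ∧ x) = min(0.1, 0.5) = 0.1
(((¬(¬x ⊃ y) ⊃ ((¬x ⊃ ((x ∧ z) ⊃ (¬z ∧ ¬y))) ⊃ x)) ⊃ (z ⊃ (x ∨ z))) ∧ (y ∧ x)) = min(1, 0.1) = 0.1
¬y: Gödel ¬ of 0.1 = 0 (operand ≠ 0)
(x ⊃ ¬y): 0.5 > 0, so result = 0
((((¬(¬x ⊃ y) ⊃ ((¬x ⊃ ((x ∧ z) ⊃ (¬z ∧ ¬y))) ⊃ x)) ⊃ (z ⊃ (x ∨ z))) ∧ (y ∧ x)) ∨ (x ⊃ ¬y)) = max(0.1, 0) = 0.1

0.10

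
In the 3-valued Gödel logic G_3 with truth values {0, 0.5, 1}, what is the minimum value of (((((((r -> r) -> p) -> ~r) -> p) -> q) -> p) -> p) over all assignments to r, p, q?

0.50

The minimum is attained at r = 0, p = 0.5, q = 0:
  (r -> r): 0 ≤ 0, so result = 1
  ((r -> r) -> p): 1 > 0.5, so result = 0.5
  ~r: Gödel ¬ of 0 = 1 (operand is 0)
  (((r -> r) -> p) -> ~r): 0.5 ≤ 1, so result = 1
  ((((r -> r) -> p) -> ~r) -> p): 1 > 0.5, so result = 0.5
  (((((r -> r) -> p) -> ~r) -> p) -> q): 0.5 > 0, so result = 0
  ((((((r -> r) -> p) -> ~r) -> p) -> q) -> p): 0 ≤ 0.5, so result = 1
  (((((((r -> r) -> p) -> ~r) -> p) -> q) -> p) -> p): 1 > 0.5, so result = 0.5
Checking all 27 assignments confirms none give a value below 0.50.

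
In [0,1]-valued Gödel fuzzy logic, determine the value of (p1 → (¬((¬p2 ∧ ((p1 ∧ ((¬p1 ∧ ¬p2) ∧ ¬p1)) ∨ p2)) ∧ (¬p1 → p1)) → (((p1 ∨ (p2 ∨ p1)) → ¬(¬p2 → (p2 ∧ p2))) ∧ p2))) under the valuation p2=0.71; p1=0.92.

0.00

¬p2: Gödel ¬ of 0.71 = 0 (operand ≠ 0)
¬p1: Gödel ¬ of 0.92 = 0 (operand ≠ 0)
¬p2: Gödel ¬ of 0.71 = 0 (operand ≠ 0)
(¬p1 ∧ ¬p2) = min(0, 0) = 0
¬p1: Gödel ¬ of 0.92 = 0 (operand ≠ 0)
((¬p1 ∧ ¬p2) ∧ ¬p1) = min(0, 0) = 0
(p1 ∧ ((¬p1 ∧ ¬p2) ∧ ¬p1)) = min(0.92, 0) = 0
((p1 ∧ ((¬p1 ∧ ¬p2) ∧ ¬p1)) ∨ p2) = max(0, 0.71) = 0.71
(¬p2 ∧ ((p1 ∧ ((¬p1 ∧ ¬p2) ∧ ¬p1)) ∨ p2)) = min(0, 0.71) = 0
¬p1: Gödel ¬ of 0.92 = 0 (operand ≠ 0)
(¬p1 → p1): 0 ≤ 0.92, so result = 1
((¬p2 ∧ ((p1 ∧ ((¬p1 ∧ ¬p2) ∧ ¬p1)) ∨ p2)) ∧ (¬p1 → p1)) = min(0, 1) = 0
¬((¬p2 ∧ ((p1 ∧ ((¬p1 ∧ ¬p2) ∧ ¬p1)) ∨ p2)) ∧ (¬p1 → p1)): Gödel ¬ of 0 = 1 (operand is 0)
(p2 ∨ p1) = max(0.71, 0.92) = 0.92
(p1 ∨ (p2 ∨ p1)) = max(0.92, 0.92) = 0.92
¬p2: Gödel ¬ of 0.71 = 0 (operand ≠ 0)
(p2 ∧ p2) = min(0.71, 0.71) = 0.71
(¬p2 → (p2 ∧ p2)): 0 ≤ 0.71, so result = 1
¬(¬p2 → (p2 ∧ p2)): Gödel ¬ of 1 = 0 (operand ≠ 0)
((p1 ∨ (p2 ∨ p1)) → ¬(¬p2 → (p2 ∧ p2))): 0.92 > 0, so result = 0
(((p1 ∨ (p2 ∨ p1)) → ¬(¬p2 → (p2 ∧ p2))) ∧ p2) = min(0, 0.71) = 0
(¬((¬p2 ∧ ((p1 ∧ ((¬p1 ∧ ¬p2) ∧ ¬p1)) ∨ p2)) ∧ (¬p1 → p1)) → (((p1 ∨ (p2 ∨ p1)) → ¬(¬p2 → (p2 ∧ p2))) ∧ p2)): 1 > 0, so result = 0
(p1 → (¬((¬p2 ∧ ((p1 ∧ ((¬p1 ∧ ¬p2) ∧ ¬p1)) ∨ p2)) ∧ (¬p1 → p1)) → (((p1 ∨ (p2 ∨ p1)) → ¬(¬p2 → (p2 ∧ p2))) ∧ p2))): 0.92 > 0, so result = 0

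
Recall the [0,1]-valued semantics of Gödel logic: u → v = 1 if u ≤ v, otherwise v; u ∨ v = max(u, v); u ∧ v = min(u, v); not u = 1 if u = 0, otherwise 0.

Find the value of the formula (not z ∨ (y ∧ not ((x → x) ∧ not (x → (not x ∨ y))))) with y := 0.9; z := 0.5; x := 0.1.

0.90

not z: Gödel ¬ of 0.5 = 0 (operand ≠ 0)
(x → x): 0.1 ≤ 0.1, so result = 1
not x: Gödel ¬ of 0.1 = 0 (operand ≠ 0)
(not x ∨ y) = max(0, 0.9) = 0.9
(x → (not x ∨ y)): 0.1 ≤ 0.9, so result = 1
not (x → (not x ∨ y)): Gödel ¬ of 1 = 0 (operand ≠ 0)
((x → x) ∧ not (x → (not x ∨ y))) = min(1, 0) = 0
not ((x → x) ∧ not (x → (not x ∨ y))): Gödel ¬ of 0 = 1 (operand is 0)
(y ∧ not ((x → x) ∧ not (x → (not x ∨ y)))) = min(0.9, 1) = 0.9
(not z ∨ (y ∧ not ((x → x) ∧ not (x → (not x ∨ y))))) = max(0, 0.9) = 0.9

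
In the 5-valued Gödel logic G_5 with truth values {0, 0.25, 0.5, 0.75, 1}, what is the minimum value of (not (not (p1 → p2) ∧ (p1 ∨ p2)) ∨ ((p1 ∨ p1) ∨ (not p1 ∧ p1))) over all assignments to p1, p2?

The minimum is attained at p1 = 0.25, p2 = 0:
  (p1 → p2): 0.25 > 0, so result = 0
  not (p1 → p2): Gödel ¬ of 0 = 1 (operand is 0)
  (p1 ∨ p2) = max(0.25, 0) = 0.25
  (not (p1 → p2) ∧ (p1 ∨ p2)) = min(1, 0.25) = 0.25
  not (not (p1 → p2) ∧ (p1 ∨ p2)): Gödel ¬ of 0.25 = 0 (operand ≠ 0)
  (p1 ∨ p1) = max(0.25, 0.25) = 0.25
  not p1: Gödel ¬ of 0.25 = 0 (operand ≠ 0)
  (not p1 ∧ p1) = min(0, 0.25) = 0
  ((p1 ∨ p1) ∨ (not p1 ∧ p1)) = max(0.25, 0) = 0.25
  (not (not (p1 → p2) ∧ (p1 ∨ p2)) ∨ ((p1 ∨ p1) ∨ (not p1 ∧ p1))) = max(0, 0.25) = 0.25
Checking all 25 assignments confirms none give a value below 0.25.

0.25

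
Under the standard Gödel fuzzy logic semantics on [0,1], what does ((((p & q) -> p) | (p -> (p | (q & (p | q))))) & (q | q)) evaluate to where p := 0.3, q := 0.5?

(p & q) = min(0.3, 0.5) = 0.3
((p & q) -> p): 0.3 ≤ 0.3, so result = 1
(p | q) = max(0.3, 0.5) = 0.5
(q & (p | q)) = min(0.5, 0.5) = 0.5
(p | (q & (p | q))) = max(0.3, 0.5) = 0.5
(p -> (p | (q & (p | q)))): 0.3 ≤ 0.5, so result = 1
(((p & q) -> p) | (p -> (p | (q & (p | q))))) = max(1, 1) = 1
(q | q) = max(0.5, 0.5) = 0.5
((((p & q) -> p) | (p -> (p | (q & (p | q))))) & (q | q)) = min(1, 0.5) = 0.5

0.50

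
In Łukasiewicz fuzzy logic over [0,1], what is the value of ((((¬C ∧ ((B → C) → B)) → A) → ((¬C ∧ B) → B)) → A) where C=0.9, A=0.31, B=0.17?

¬C: Łukasiewicz ¬ gives 1 − 0.9 = 0.1
(B → C): min(1, 1 − 0.17 + 0.9) = 1
((B → C) → B): min(1, 1 − 1 + 0.17) = 0.17
(¬C ∧ ((B → C) → B)) = min(0.1, 0.17) = 0.1
((¬C ∧ ((B → C) → B)) → A): min(1, 1 − 0.1 + 0.31) = 1
¬C: Łukasiewicz ¬ gives 1 − 0.9 = 0.1
(¬C ∧ B) = min(0.1, 0.17) = 0.1
((¬C ∧ B) → B): min(1, 1 − 0.1 + 0.17) = 1
(((¬C ∧ ((B → C) → B)) → A) → ((¬C ∧ B) → B)): min(1, 1 − 1 + 1) = 1
((((¬C ∧ ((B → C) → B)) → A) → ((¬C ∧ B) → B)) → A): min(1, 1 − 1 + 0.31) = 0.31

0.31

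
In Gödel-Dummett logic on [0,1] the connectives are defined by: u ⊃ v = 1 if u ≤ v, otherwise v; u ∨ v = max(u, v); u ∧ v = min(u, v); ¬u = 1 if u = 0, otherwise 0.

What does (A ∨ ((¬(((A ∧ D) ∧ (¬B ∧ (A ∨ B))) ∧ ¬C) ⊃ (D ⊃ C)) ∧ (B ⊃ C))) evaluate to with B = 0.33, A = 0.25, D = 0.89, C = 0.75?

0.75

(A ∧ D) = min(0.25, 0.89) = 0.25
¬B: Gödel ¬ of 0.33 = 0 (operand ≠ 0)
(A ∨ B) = max(0.25, 0.33) = 0.33
(¬B ∧ (A ∨ B)) = min(0, 0.33) = 0
((A ∧ D) ∧ (¬B ∧ (A ∨ B))) = min(0.25, 0) = 0
¬C: Gödel ¬ of 0.75 = 0 (operand ≠ 0)
(((A ∧ D) ∧ (¬B ∧ (A ∨ B))) ∧ ¬C) = min(0, 0) = 0
¬(((A ∧ D) ∧ (¬B ∧ (A ∨ B))) ∧ ¬C): Gödel ¬ of 0 = 1 (operand is 0)
(D ⊃ C): 0.89 > 0.75, so result = 0.75
(¬(((A ∧ D) ∧ (¬B ∧ (A ∨ B))) ∧ ¬C) ⊃ (D ⊃ C)): 1 > 0.75, so result = 0.75
(B ⊃ C): 0.33 ≤ 0.75, so result = 1
((¬(((A ∧ D) ∧ (¬B ∧ (A ∨ B))) ∧ ¬C) ⊃ (D ⊃ C)) ∧ (B ⊃ C)) = min(0.75, 1) = 0.75
(A ∨ ((¬(((A ∧ D) ∧ (¬B ∧ (A ∨ B))) ∧ ¬C) ⊃ (D ⊃ C)) ∧ (B ⊃ C))) = max(0.25, 0.75) = 0.75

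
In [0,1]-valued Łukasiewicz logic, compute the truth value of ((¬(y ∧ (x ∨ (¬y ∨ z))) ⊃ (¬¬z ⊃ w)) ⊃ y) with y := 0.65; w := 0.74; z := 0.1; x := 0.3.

0.65

¬y: Łukasiewicz ¬ gives 1 − 0.65 = 0.35
(¬y ∨ z) = max(0.35, 0.1) = 0.35
(x ∨ (¬y ∨ z)) = max(0.3, 0.35) = 0.35
(y ∧ (x ∨ (¬y ∨ z))) = min(0.65, 0.35) = 0.35
¬(y ∧ (x ∨ (¬y ∨ z))): Łukasiewicz ¬ gives 1 − 0.35 = 0.65
¬z: Łukasiewicz ¬ gives 1 − 0.1 = 0.9
¬¬z: Łukasiewicz ¬ gives 1 − 0.9 = 0.1
(¬¬z ⊃ w): min(1, 1 − 0.1 + 0.74) = 1
(¬(y ∧ (x ∨ (¬y ∨ z))) ⊃ (¬¬z ⊃ w)): min(1, 1 − 0.65 + 1) = 1
((¬(y ∧ (x ∨ (¬y ∨ z))) ⊃ (¬¬z ⊃ w)) ⊃ y): min(1, 1 − 1 + 0.65) = 0.65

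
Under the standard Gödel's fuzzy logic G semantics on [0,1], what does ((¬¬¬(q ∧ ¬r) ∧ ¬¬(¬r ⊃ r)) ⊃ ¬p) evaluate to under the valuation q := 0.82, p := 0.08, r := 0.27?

¬r: Gödel ¬ of 0.27 = 0 (operand ≠ 0)
(q ∧ ¬r) = min(0.82, 0) = 0
¬(q ∧ ¬r): Gödel ¬ of 0 = 1 (operand is 0)
¬¬(q ∧ ¬r): Gödel ¬ of 1 = 0 (operand ≠ 0)
¬¬¬(q ∧ ¬r): Gödel ¬ of 0 = 1 (operand is 0)
¬r: Gödel ¬ of 0.27 = 0 (operand ≠ 0)
(¬r ⊃ r): 0 ≤ 0.27, so result = 1
¬(¬r ⊃ r): Gödel ¬ of 1 = 0 (operand ≠ 0)
¬¬(¬r ⊃ r): Gödel ¬ of 0 = 1 (operand is 0)
(¬¬¬(q ∧ ¬r) ∧ ¬¬(¬r ⊃ r)) = min(1, 1) = 1
¬p: Gödel ¬ of 0.08 = 0 (operand ≠ 0)
((¬¬¬(q ∧ ¬r) ∧ ¬¬(¬r ⊃ r)) ⊃ ¬p): 1 > 0, so result = 0

0.00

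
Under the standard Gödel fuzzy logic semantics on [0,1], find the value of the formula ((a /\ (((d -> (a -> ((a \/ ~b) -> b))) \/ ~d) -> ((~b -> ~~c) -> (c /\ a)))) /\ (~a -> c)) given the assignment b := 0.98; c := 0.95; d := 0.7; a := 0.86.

0.86

~b: Gödel ¬ of 0.98 = 0 (operand ≠ 0)
(a \/ ~b) = max(0.86, 0) = 0.86
((a \/ ~b) -> b): 0.86 ≤ 0.98, so result = 1
(a -> ((a \/ ~b) -> b)): 0.86 ≤ 1, so result = 1
(d -> (a -> ((a \/ ~b) -> b))): 0.7 ≤ 1, so result = 1
~d: Gödel ¬ of 0.7 = 0 (operand ≠ 0)
((d -> (a -> ((a \/ ~b) -> b))) \/ ~d) = max(1, 0) = 1
~b: Gödel ¬ of 0.98 = 0 (operand ≠ 0)
~c: Gödel ¬ of 0.95 = 0 (operand ≠ 0)
~~c: Gödel ¬ of 0 = 1 (operand is 0)
(~b -> ~~c): 0 ≤ 1, so result = 1
(c /\ a) = min(0.95, 0.86) = 0.86
((~b -> ~~c) -> (c /\ a)): 1 > 0.86, so result = 0.86
(((d -> (a -> ((a \/ ~b) -> b))) \/ ~d) -> ((~b -> ~~c) -> (c /\ a))): 1 > 0.86, so result = 0.86
(a /\ (((d -> (a -> ((a \/ ~b) -> b))) \/ ~d) -> ((~b -> ~~c) -> (c /\ a)))) = min(0.86, 0.86) = 0.86
~a: Gödel ¬ of 0.86 = 0 (operand ≠ 0)
(~a -> c): 0 ≤ 0.95, so result = 1
((a /\ (((d -> (a -> ((a \/ ~b) -> b))) \/ ~d) -> ((~b -> ~~c) -> (c /\ a)))) /\ (~a -> c)) = min(0.86, 1) = 0.86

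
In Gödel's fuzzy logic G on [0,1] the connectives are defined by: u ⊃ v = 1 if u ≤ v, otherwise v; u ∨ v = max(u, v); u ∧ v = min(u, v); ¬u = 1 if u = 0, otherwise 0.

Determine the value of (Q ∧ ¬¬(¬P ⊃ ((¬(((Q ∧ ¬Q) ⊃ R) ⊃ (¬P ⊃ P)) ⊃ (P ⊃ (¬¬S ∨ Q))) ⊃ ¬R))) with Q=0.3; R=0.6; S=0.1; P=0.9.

0.30

¬P: Gödel ¬ of 0.9 = 0 (operand ≠ 0)
¬Q: Gödel ¬ of 0.3 = 0 (operand ≠ 0)
(Q ∧ ¬Q) = min(0.3, 0) = 0
((Q ∧ ¬Q) ⊃ R): 0 ≤ 0.6, so result = 1
¬P: Gödel ¬ of 0.9 = 0 (operand ≠ 0)
(¬P ⊃ P): 0 ≤ 0.9, so result = 1
(((Q ∧ ¬Q) ⊃ R) ⊃ (¬P ⊃ P)): 1 ≤ 1, so result = 1
¬(((Q ∧ ¬Q) ⊃ R) ⊃ (¬P ⊃ P)): Gödel ¬ of 1 = 0 (operand ≠ 0)
¬S: Gödel ¬ of 0.1 = 0 (operand ≠ 0)
¬¬S: Gödel ¬ of 0 = 1 (operand is 0)
(¬¬S ∨ Q) = max(1, 0.3) = 1
(P ⊃ (¬¬S ∨ Q)): 0.9 ≤ 1, so result = 1
(¬(((Q ∧ ¬Q) ⊃ R) ⊃ (¬P ⊃ P)) ⊃ (P ⊃ (¬¬S ∨ Q))): 0 ≤ 1, so result = 1
¬R: Gödel ¬ of 0.6 = 0 (operand ≠ 0)
((¬(((Q ∧ ¬Q) ⊃ R) ⊃ (¬P ⊃ P)) ⊃ (P ⊃ (¬¬S ∨ Q))) ⊃ ¬R): 1 > 0, so result = 0
(¬P ⊃ ((¬(((Q ∧ ¬Q) ⊃ R) ⊃ (¬P ⊃ P)) ⊃ (P ⊃ (¬¬S ∨ Q))) ⊃ ¬R)): 0 ≤ 0, so result = 1
¬(¬P ⊃ ((¬(((Q ∧ ¬Q) ⊃ R) ⊃ (¬P ⊃ P)) ⊃ (P ⊃ (¬¬S ∨ Q))) ⊃ ¬R)): Gödel ¬ of 1 = 0 (operand ≠ 0)
¬¬(¬P ⊃ ((¬(((Q ∧ ¬Q) ⊃ R) ⊃ (¬P ⊃ P)) ⊃ (P ⊃ (¬¬S ∨ Q))) ⊃ ¬R)): Gödel ¬ of 0 = 1 (operand is 0)
(Q ∧ ¬¬(¬P ⊃ ((¬(((Q ∧ ¬Q) ⊃ R) ⊃ (¬P ⊃ P)) ⊃ (P ⊃ (¬¬S ∨ Q))) ⊃ ¬R))) = min(0.3, 1) = 0.3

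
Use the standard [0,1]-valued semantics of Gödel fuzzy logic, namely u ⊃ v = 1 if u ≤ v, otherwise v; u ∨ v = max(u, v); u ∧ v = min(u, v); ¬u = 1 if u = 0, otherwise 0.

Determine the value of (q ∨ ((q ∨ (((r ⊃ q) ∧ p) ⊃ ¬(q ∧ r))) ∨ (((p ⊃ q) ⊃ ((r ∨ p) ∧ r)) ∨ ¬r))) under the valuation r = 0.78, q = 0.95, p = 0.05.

0.95

(r ⊃ q): 0.78 ≤ 0.95, so result = 1
((r ⊃ q) ∧ p) = min(1, 0.05) = 0.05
(q ∧ r) = min(0.95, 0.78) = 0.78
¬(q ∧ r): Gödel ¬ of 0.78 = 0 (operand ≠ 0)
(((r ⊃ q) ∧ p) ⊃ ¬(q ∧ r)): 0.05 > 0, so result = 0
(q ∨ (((r ⊃ q) ∧ p) ⊃ ¬(q ∧ r))) = max(0.95, 0) = 0.95
(p ⊃ q): 0.05 ≤ 0.95, so result = 1
(r ∨ p) = max(0.78, 0.05) = 0.78
((r ∨ p) ∧ r) = min(0.78, 0.78) = 0.78
((p ⊃ q) ⊃ ((r ∨ p) ∧ r)): 1 > 0.78, so result = 0.78
¬r: Gödel ¬ of 0.78 = 0 (operand ≠ 0)
(((p ⊃ q) ⊃ ((r ∨ p) ∧ r)) ∨ ¬r) = max(0.78, 0) = 0.78
((q ∨ (((r ⊃ q) ∧ p) ⊃ ¬(q ∧ r))) ∨ (((p ⊃ q) ⊃ ((r ∨ p) ∧ r)) ∨ ¬r)) = max(0.95, 0.78) = 0.95
(q ∨ ((q ∨ (((r ⊃ q) ∧ p) ⊃ ¬(q ∧ r))) ∨ (((p ⊃ q) ⊃ ((r ∨ p) ∧ r)) ∨ ¬r))) = max(0.95, 0.95) = 0.95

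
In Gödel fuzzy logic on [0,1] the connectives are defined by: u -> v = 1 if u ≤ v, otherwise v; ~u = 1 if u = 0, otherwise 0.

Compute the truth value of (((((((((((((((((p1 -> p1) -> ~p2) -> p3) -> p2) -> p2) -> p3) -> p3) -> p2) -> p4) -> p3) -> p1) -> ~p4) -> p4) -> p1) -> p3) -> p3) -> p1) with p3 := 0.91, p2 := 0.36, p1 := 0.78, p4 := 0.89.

0.78

(p1 -> p1): 0.78 ≤ 0.78, so result = 1
~p2: Gödel ¬ of 0.36 = 0 (operand ≠ 0)
((p1 -> p1) -> ~p2): 1 > 0, so result = 0
(((p1 -> p1) -> ~p2) -> p3): 0 ≤ 0.91, so result = 1
((((p1 -> p1) -> ~p2) -> p3) -> p2): 1 > 0.36, so result = 0.36
(((((p1 -> p1) -> ~p2) -> p3) -> p2) -> p2): 0.36 ≤ 0.36, so result = 1
((((((p1 -> p1) -> ~p2) -> p3) -> p2) -> p2) -> p3): 1 > 0.91, so result = 0.91
(((((((p1 -> p1) -> ~p2) -> p3) -> p2) -> p2) -> p3) -> p3): 0.91 ≤ 0.91, so result = 1
((((((((p1 -> p1) -> ~p2) -> p3) -> p2) -> p2) -> p3) -> p3) -> p2): 1 > 0.36, so result = 0.36
(((((((((p1 -> p1) -> ~p2) -> p3) -> p2) -> p2) -> p3) -> p3) -> p2) -> p4): 0.36 ≤ 0.89, so result = 1
((((((((((p1 -> p1) -> ~p2) -> p3) -> p2) -> p2) -> p3) -> p3) -> p2) -> p4) -> p3): 1 > 0.91, so result = 0.91
(((((((((((p1 -> p1) -> ~p2) -> p3) -> p2) -> p2) -> p3) -> p3) -> p2) -> p4) -> p3) -> p1): 0.91 > 0.78, so result = 0.78
~p4: Gödel ¬ of 0.89 = 0 (operand ≠ 0)
((((((((((((p1 -> p1) -> ~p2) -> p3) -> p2) -> p2) -> p3) -> p3) -> p2) -> p4) -> p3) -> p1) -> ~p4): 0.78 > 0, so result = 0
(((((((((((((p1 -> p1) -> ~p2) -> p3) -> p2) -> p2) -> p3) -> p3) -> p2) -> p4) -> p3) -> p1) -> ~p4) -> p4): 0 ≤ 0.89, so result = 1
((((((((((((((p1 -> p1) -> ~p2) -> p3) -> p2) -> p2) -> p3) -> p3) -> p2) -> p4) -> p3) -> p1) -> ~p4) -> p4) -> p1): 1 > 0.78, so result = 0.78
(((((((((((((((p1 -> p1) -> ~p2) -> p3) -> p2) -> p2) -> p3) -> p3) -> p2) -> p4) -> p3) -> p1) -> ~p4) -> p4) -> p1) -> p3): 0.78 ≤ 0.91, so result = 1
((((((((((((((((p1 -> p1) -> ~p2) -> p3) -> p2) -> p2) -> p3) -> p3) -> p2) -> p4) -> p3) -> p1) -> ~p4) -> p4) -> p1) -> p3) -> p3): 1 > 0.91, so result = 0.91
(((((((((((((((((p1 -> p1) -> ~p2) -> p3) -> p2) -> p2) -> p3) -> p3) -> p2) -> p4) -> p3) -> p1) -> ~p4) -> p4) -> p1) -> p3) -> p3) -> p1): 0.91 > 0.78, so result = 0.78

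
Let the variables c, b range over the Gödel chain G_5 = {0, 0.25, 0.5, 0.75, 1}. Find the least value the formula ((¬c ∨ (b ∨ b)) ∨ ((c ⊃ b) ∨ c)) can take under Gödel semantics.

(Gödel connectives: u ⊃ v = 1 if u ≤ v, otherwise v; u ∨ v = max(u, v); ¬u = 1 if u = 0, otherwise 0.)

0.25

The minimum is attained at c = 0.25, b = 0:
  ¬c: Gödel ¬ of 0.25 = 0 (operand ≠ 0)
  (b ∨ b) = max(0, 0) = 0
  (¬c ∨ (b ∨ b)) = max(0, 0) = 0
  (c ⊃ b): 0.25 > 0, so result = 0
  ((c ⊃ b) ∨ c) = max(0, 0.25) = 0.25
  ((¬c ∨ (b ∨ b)) ∨ ((c ⊃ b) ∨ c)) = max(0, 0.25) = 0.25
Checking all 25 assignments confirms none give a value below 0.25.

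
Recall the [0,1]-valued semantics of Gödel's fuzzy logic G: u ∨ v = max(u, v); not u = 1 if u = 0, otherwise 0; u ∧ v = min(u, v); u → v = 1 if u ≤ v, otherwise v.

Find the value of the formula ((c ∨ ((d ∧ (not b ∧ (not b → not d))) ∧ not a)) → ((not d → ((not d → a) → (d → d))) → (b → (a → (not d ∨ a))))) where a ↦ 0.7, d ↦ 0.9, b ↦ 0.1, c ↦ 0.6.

1.00

not b: Gödel ¬ of 0.1 = 0 (operand ≠ 0)
not b: Gödel ¬ of 0.1 = 0 (operand ≠ 0)
not d: Gödel ¬ of 0.9 = 0 (operand ≠ 0)
(not b → not d): 0 ≤ 0, so result = 1
(not b ∧ (not b → not d)) = min(0, 1) = 0
(d ∧ (not b ∧ (not b → not d))) = min(0.9, 0) = 0
not a: Gödel ¬ of 0.7 = 0 (operand ≠ 0)
((d ∧ (not b ∧ (not b → not d))) ∧ not a) = min(0, 0) = 0
(c ∨ ((d ∧ (not b ∧ (not b → not d))) ∧ not a)) = max(0.6, 0) = 0.6
not d: Gödel ¬ of 0.9 = 0 (operand ≠ 0)
not d: Gödel ¬ of 0.9 = 0 (operand ≠ 0)
(not d → a): 0 ≤ 0.7, so result = 1
(d → d): 0.9 ≤ 0.9, so result = 1
((not d → a) → (d → d)): 1 ≤ 1, so result = 1
(not d → ((not d → a) → (d → d))): 0 ≤ 1, so result = 1
not d: Gödel ¬ of 0.9 = 0 (operand ≠ 0)
(not d ∨ a) = max(0, 0.7) = 0.7
(a → (not d ∨ a)): 0.7 ≤ 0.7, so result = 1
(b → (a → (not d ∨ a))): 0.1 ≤ 1, so result = 1
((not d → ((not d → a) → (d → d))) → (b → (a → (not d ∨ a)))): 1 ≤ 1, so result = 1
((c ∨ ((d ∧ (not b ∧ (not b → not d))) ∧ not a)) → ((not d → ((not d → a) → (d → d))) → (b → (a → (not d ∨ a))))): 0.6 ≤ 1, so result = 1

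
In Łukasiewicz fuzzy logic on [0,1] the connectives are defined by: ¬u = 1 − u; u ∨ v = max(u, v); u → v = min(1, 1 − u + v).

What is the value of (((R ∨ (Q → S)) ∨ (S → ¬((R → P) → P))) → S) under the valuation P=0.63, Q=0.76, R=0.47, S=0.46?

0.55

(Q → S): min(1, 1 − 0.76 + 0.46) = 0.7
(R ∨ (Q → S)) = max(0.47, 0.7) = 0.7
(R → P): min(1, 1 − 0.47 + 0.63) = 1
((R → P) → P): min(1, 1 − 1 + 0.63) = 0.63
¬((R → P) → P): Łukasiewicz ¬ gives 1 − 0.63 = 0.37
(S → ¬((R → P) → P)): min(1, 1 − 0.46 + 0.37) = 0.91
((R ∨ (Q → S)) ∨ (S → ¬((R → P) → P))) = max(0.7, 0.91) = 0.91
(((R ∨ (Q → S)) ∨ (S → ¬((R → P) → P))) → S): min(1, 1 − 0.91 + 0.46) = 0.55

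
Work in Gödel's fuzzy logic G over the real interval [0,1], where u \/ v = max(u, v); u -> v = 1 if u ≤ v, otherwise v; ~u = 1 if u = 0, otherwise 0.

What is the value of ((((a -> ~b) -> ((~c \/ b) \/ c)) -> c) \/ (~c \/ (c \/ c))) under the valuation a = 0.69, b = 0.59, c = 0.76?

~b: Gödel ¬ of 0.59 = 0 (operand ≠ 0)
(a -> ~b): 0.69 > 0, so result = 0
~c: Gödel ¬ of 0.76 = 0 (operand ≠ 0)
(~c \/ b) = max(0, 0.59) = 0.59
((~c \/ b) \/ c) = max(0.59, 0.76) = 0.76
((a -> ~b) -> ((~c \/ b) \/ c)): 0 ≤ 0.76, so result = 1
(((a -> ~b) -> ((~c \/ b) \/ c)) -> c): 1 > 0.76, so result = 0.76
~c: Gödel ¬ of 0.76 = 0 (operand ≠ 0)
(c \/ c) = max(0.76, 0.76) = 0.76
(~c \/ (c \/ c)) = max(0, 0.76) = 0.76
((((a -> ~b) -> ((~c \/ b) \/ c)) -> c) \/ (~c \/ (c \/ c))) = max(0.76, 0.76) = 0.76

0.76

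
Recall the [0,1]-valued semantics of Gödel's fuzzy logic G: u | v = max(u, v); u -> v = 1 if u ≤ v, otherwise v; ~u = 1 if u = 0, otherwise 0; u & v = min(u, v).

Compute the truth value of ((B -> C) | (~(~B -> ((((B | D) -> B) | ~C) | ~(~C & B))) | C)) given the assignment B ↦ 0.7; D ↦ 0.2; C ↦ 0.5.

0.50

(B -> C): 0.7 > 0.5, so result = 0.5
~B: Gödel ¬ of 0.7 = 0 (operand ≠ 0)
(B | D) = max(0.7, 0.2) = 0.7
((B | D) -> B): 0.7 ≤ 0.7, so result = 1
~C: Gödel ¬ of 0.5 = 0 (operand ≠ 0)
(((B | D) -> B) | ~C) = max(1, 0) = 1
~C: Gödel ¬ of 0.5 = 0 (operand ≠ 0)
(~C & B) = min(0, 0.7) = 0
~(~C & B): Gödel ¬ of 0 = 1 (operand is 0)
((((B | D) -> B) | ~C) | ~(~C & B)) = max(1, 1) = 1
(~B -> ((((B | D) -> B) | ~C) | ~(~C & B))): 0 ≤ 1, so result = 1
~(~B -> ((((B | D) -> B) | ~C) | ~(~C & B))): Gödel ¬ of 1 = 0 (operand ≠ 0)
(~(~B -> ((((B | D) -> B) | ~C) | ~(~C & B))) | C) = max(0, 0.5) = 0.5
((B -> C) | (~(~B -> ((((B | D) -> B) | ~C) | ~(~C & B))) | C)) = max(0.5, 0.5) = 0.5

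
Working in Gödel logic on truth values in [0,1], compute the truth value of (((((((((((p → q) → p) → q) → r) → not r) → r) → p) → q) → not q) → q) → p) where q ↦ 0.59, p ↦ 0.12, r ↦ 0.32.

(p → q): 0.12 ≤ 0.59, so result = 1
((p → q) → p): 1 > 0.12, so result = 0.12
(((p → q) → p) → q): 0.12 ≤ 0.59, so result = 1
((((p → q) → p) → q) → r): 1 > 0.32, so result = 0.32
not r: Gödel ¬ of 0.32 = 0 (operand ≠ 0)
(((((p → q) → p) → q) → r) → not r): 0.32 > 0, so result = 0
((((((p → q) → p) → q) → r) → not r) → r): 0 ≤ 0.32, so result = 1
(((((((p → q) → p) → q) → r) → not r) → r) → p): 1 > 0.12, so result = 0.12
((((((((p → q) → p) → q) → r) → not r) → r) → p) → q): 0.12 ≤ 0.59, so result = 1
not q: Gödel ¬ of 0.59 = 0 (operand ≠ 0)
(((((((((p → q) → p) → q) → r) → not r) → r) → p) → q) → not q): 1 > 0, so result = 0
((((((((((p → q) → p) → q) → r) → not r) → r) → p) → q) → not q) → q): 0 ≤ 0.59, so result = 1
(((((((((((p → q) → p) → q) → r) → not r) → r) → p) → q) → not q) → q) → p): 1 > 0.12, so result = 0.12

0.12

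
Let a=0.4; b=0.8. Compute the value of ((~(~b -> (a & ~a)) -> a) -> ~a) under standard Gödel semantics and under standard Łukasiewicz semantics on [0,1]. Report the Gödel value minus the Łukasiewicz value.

-0.60

Gödel evaluation:
  ~b: Gödel ¬ of 0.8 = 0 (operand ≠ 0)
  ~a: Gödel ¬ of 0.4 = 0 (operand ≠ 0)
  (a & ~a) = min(0.4, 0) = 0
  (~b -> (a & ~a)): 0 ≤ 0, so result = 1
  ~(~b -> (a & ~a)): Gödel ¬ of 1 = 0 (operand ≠ 0)
  (~(~b -> (a & ~a)) -> a): 0 ≤ 0.4, so result = 1
  ~a: Gödel ¬ of 0.4 = 0 (operand ≠ 0)
  ((~(~b -> (a & ~a)) -> a) -> ~a): 1 > 0, so result = 0
  Gödel value = 0
Łukasiewicz evaluation:
  ~b: Łukasiewicz ¬ gives 1 − 0.8 = 0.2
  ~a: Łukasiewicz ¬ gives 1 − 0.4 = 0.6
  (a & ~a) = min(0.4, 0.6) = 0.4
  (~b -> (a & ~a)): min(1, 1 − 0.2 + 0.4) = 1
  ~(~b -> (a & ~a)): Łukasiewicz ¬ gives 1 − 1 = 0
  (~(~b -> (a & ~a)) -> a): min(1, 1 − 0 + 0.4) = 1
  ~a: Łukasiewicz ¬ gives 1 − 0.4 = 0.6
  ((~(~b -> (a & ~a)) -> a) -> ~a): min(1, 1 − 1 + 0.6) = 0.6
  Łukasiewicz value = 0.6
Difference: 0 − 0.6 = -0.60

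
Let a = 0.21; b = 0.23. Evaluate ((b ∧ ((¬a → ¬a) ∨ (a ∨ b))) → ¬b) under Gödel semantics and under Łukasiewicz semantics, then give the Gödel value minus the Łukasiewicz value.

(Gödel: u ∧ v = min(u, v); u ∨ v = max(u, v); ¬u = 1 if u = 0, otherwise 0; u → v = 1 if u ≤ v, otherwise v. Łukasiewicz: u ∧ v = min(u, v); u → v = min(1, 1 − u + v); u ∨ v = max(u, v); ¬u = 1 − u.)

Gödel evaluation:
  ¬a: Gödel ¬ of 0.21 = 0 (operand ≠ 0)
  ¬a: Gödel ¬ of 0.21 = 0 (operand ≠ 0)
  (¬a → ¬a): 0 ≤ 0, so result = 1
  (a ∨ b) = max(0.21, 0.23) = 0.23
  ((¬a → ¬a) ∨ (a ∨ b)) = max(1, 0.23) = 1
  (b ∧ ((¬a → ¬a) ∨ (a ∨ b))) = min(0.23, 1) = 0.23
  ¬b: Gödel ¬ of 0.23 = 0 (operand ≠ 0)
  ((b ∧ ((¬a → ¬a) ∨ (a ∨ b))) → ¬b): 0.23 > 0, so result = 0
  Gödel value = 0
Łukasiewicz evaluation:
  ¬a: Łukasiewicz ¬ gives 1 − 0.21 = 0.79
  ¬a: Łukasiewicz ¬ gives 1 − 0.21 = 0.79
  (¬a → ¬a): min(1, 1 − 0.79 + 0.79) = 1
  (a ∨ b) = max(0.21, 0.23) = 0.23
  ((¬a → ¬a) ∨ (a ∨ b)) = max(1, 0.23) = 1
  (b ∧ ((¬a → ¬a) ∨ (a ∨ b))) = min(0.23, 1) = 0.23
  ¬b: Łukasiewicz ¬ gives 1 − 0.23 = 0.77
  ((b ∧ ((¬a → ¬a) ∨ (a ∨ b))) → ¬b): min(1, 1 − 0.23 + 0.77) = 1
  Łukasiewicz value = 1
Difference: 0 − 1 = -1.00

-1.00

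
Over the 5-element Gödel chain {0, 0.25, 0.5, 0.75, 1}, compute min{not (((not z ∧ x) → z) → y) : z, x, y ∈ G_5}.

0.00

The minimum is attained at z = 0, x = 0, y = 0.25:
  not z: Gödel ¬ of 0 = 1 (operand is 0)
  (not z ∧ x) = min(1, 0) = 0
  ((not z ∧ x) → z): 0 ≤ 0, so result = 1
  (((not z ∧ x) → z) → y): 1 > 0.25, so result = 0.25
  not (((not z ∧ x) → z) → y): Gödel ¬ of 0.25 = 0 (operand ≠ 0)
Checking all 125 assignments confirms none give a value below 0.00.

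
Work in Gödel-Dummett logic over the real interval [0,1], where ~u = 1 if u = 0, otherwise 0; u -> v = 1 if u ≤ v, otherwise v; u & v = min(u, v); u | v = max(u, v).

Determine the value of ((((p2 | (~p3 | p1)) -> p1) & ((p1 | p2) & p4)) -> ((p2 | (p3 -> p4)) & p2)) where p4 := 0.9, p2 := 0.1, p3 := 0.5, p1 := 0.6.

0.10

~p3: Gödel ¬ of 0.5 = 0 (operand ≠ 0)
(~p3 | p1) = max(0, 0.6) = 0.6
(p2 | (~p3 | p1)) = max(0.1, 0.6) = 0.6
((p2 | (~p3 | p1)) -> p1): 0.6 ≤ 0.6, so result = 1
(p1 | p2) = max(0.6, 0.1) = 0.6
((p1 | p2) & p4) = min(0.6, 0.9) = 0.6
(((p2 | (~p3 | p1)) -> p1) & ((p1 | p2) & p4)) = min(1, 0.6) = 0.6
(p3 -> p4): 0.5 ≤ 0.9, so result = 1
(p2 | (p3 -> p4)) = max(0.1, 1) = 1
((p2 | (p3 -> p4)) & p2) = min(1, 0.1) = 0.1
((((p2 | (~p3 | p1)) -> p1) & ((p1 | p2) & p4)) -> ((p2 | (p3 -> p4)) & p2)): 0.6 > 0.1, so result = 0.1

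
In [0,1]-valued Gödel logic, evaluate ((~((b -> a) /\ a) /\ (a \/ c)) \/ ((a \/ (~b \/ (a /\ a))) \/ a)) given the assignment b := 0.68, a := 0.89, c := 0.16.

0.89

(b -> a): 0.68 ≤ 0.89, so result = 1
((b -> a) /\ a) = min(1, 0.89) = 0.89
~((b -> a) /\ a): Gödel ¬ of 0.89 = 0 (operand ≠ 0)
(a \/ c) = max(0.89, 0.16) = 0.89
(~((b -> a) /\ a) /\ (a \/ c)) = min(0, 0.89) = 0
~b: Gödel ¬ of 0.68 = 0 (operand ≠ 0)
(a /\ a) = min(0.89, 0.89) = 0.89
(~b \/ (a /\ a)) = max(0, 0.89) = 0.89
(a \/ (~b \/ (a /\ a))) = max(0.89, 0.89) = 0.89
((a \/ (~b \/ (a /\ a))) \/ a) = max(0.89, 0.89) = 0.89
((~((b -> a) /\ a) /\ (a \/ c)) \/ ((a \/ (~b \/ (a /\ a))) \/ a)) = max(0, 0.89) = 0.89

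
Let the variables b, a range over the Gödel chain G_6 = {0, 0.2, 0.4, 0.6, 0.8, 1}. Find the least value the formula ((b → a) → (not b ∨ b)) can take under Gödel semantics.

0.20

The minimum is attained at b = 0.2, a = 0.2:
  (b → a): 0.2 ≤ 0.2, so result = 1
  not b: Gödel ¬ of 0.2 = 0 (operand ≠ 0)
  (not b ∨ b) = max(0, 0.2) = 0.2
  ((b → a) → (not b ∨ b)): 1 > 0.2, so result = 0.2
Checking all 36 assignments confirms none give a value below 0.20.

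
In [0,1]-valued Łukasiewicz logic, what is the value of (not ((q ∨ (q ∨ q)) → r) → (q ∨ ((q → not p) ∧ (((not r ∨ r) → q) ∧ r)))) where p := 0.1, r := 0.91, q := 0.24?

(q ∨ q) = max(0.24, 0.24) = 0.24
(q ∨ (q ∨ q)) = max(0.24, 0.24) = 0.24
((q ∨ (q ∨ q)) → r): min(1, 1 − 0.24 + 0.91) = 1
not ((q ∨ (q ∨ q)) → r): Łukasiewicz ¬ gives 1 − 1 = 0
not p: Łukasiewicz ¬ gives 1 − 0.1 = 0.9
(q → not p): min(1, 1 − 0.24 + 0.9) = 1
not r: Łukasiewicz ¬ gives 1 − 0.91 = 0.09
(not r ∨ r) = max(0.09, 0.91) = 0.91
((not r ∨ r) → q): min(1, 1 − 0.91 + 0.24) = 0.33
(((not r ∨ r) → q) ∧ r) = min(0.33, 0.91) = 0.33
((q → not p) ∧ (((not r ∨ r) → q) ∧ r)) = min(1, 0.33) = 0.33
(q ∨ ((q → not p) ∧ (((not r ∨ r) → q) ∧ r))) = max(0.24, 0.33) = 0.33
(not ((q ∨ (q ∨ q)) → r) → (q ∨ ((q → not p) ∧ (((not r ∨ r) → q) ∧ r)))): min(1, 1 − 0 + 0.33) = 1

1.00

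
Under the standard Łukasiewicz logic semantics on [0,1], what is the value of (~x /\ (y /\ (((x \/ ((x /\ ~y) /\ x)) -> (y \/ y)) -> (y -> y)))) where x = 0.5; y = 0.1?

~x: Łukasiewicz ¬ gives 1 − 0.5 = 0.5
~y: Łukasiewicz ¬ gives 1 − 0.1 = 0.9
(x /\ ~y) = min(0.5, 0.9) = 0.5
((x /\ ~y) /\ x) = min(0.5, 0.5) = 0.5
(x \/ ((x /\ ~y) /\ x)) = max(0.5, 0.5) = 0.5
(y \/ y) = max(0.1, 0.1) = 0.1
((x \/ ((x /\ ~y) /\ x)) -> (y \/ y)): min(1, 1 − 0.5 + 0.1) = 0.6
(y -> y): min(1, 1 − 0.1 + 0.1) = 1
(((x \/ ((x /\ ~y) /\ x)) -> (y \/ y)) -> (y -> y)): min(1, 1 − 0.6 + 1) = 1
(y /\ (((x \/ ((x /\ ~y) /\ x)) -> (y \/ y)) -> (y -> y))) = min(0.1, 1) = 0.1
(~x /\ (y /\ (((x \/ ((x /\ ~y) /\ x)) -> (y \/ y)) -> (y -> y)))) = min(0.5, 0.1) = 0.1

0.10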